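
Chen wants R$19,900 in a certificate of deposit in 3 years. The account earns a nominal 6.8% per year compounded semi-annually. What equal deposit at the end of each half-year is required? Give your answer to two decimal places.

Periodic rate i = 0.068/2 = 0.034; n = 3 × 2 = 6 periods.
FV-annuity factor = 6.533718; PMT = 19900 / 6.533718 = 3,045.7392

R$3,045.74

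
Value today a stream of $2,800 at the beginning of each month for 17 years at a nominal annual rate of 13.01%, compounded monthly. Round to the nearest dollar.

$232,130

i = 0.1301/12 = 0.0108417 per month; n = 17·12 = 204.
PV = 2800 × [1 − (1+0.0108417)^(−204)] / 0.0108417 × (1+i) = 2800 × 82.903715 = 232,130.4023
(annuity-due: payments at period start, so ×(1+i).)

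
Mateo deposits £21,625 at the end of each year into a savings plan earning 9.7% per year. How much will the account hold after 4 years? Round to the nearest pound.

£99,919

FV = 21625 × [(1+0.097)^4 − 1] / 0.097 = 21625 × 4.620549 = 99,919.3651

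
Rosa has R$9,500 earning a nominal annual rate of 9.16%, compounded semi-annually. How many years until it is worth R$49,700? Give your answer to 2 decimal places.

18.48 years

Periodic rate i = 0.0916/2 = 0.0458.
n = ln(49700/9500) / ln(1+0.0458) = ln(5.23158) / 0.044782 = 36.9503 half-years
= 36.9503/2 years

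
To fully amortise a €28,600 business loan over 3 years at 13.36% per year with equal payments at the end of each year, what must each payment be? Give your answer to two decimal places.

€12,186.84

PMT = 28600 / ( [1 − (1+0.1336)^(−3)] / 0.1336 ) = 28600 / 2.346794 = 12,186.8380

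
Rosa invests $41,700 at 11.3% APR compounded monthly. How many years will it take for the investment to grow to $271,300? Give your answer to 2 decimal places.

Periodic rate i = 0.113/12 = 0.00941667.
n = ln(271300/41700) / ln(1+0.00941667) = ln(6.50600) / 0.009373 = 199.8083 months
= 199.8083/12 years

16.65 years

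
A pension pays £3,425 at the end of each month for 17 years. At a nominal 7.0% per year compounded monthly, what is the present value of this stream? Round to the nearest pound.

£407,903

With 12 periods per year: i = 0.00583333, n = 204.
PV = 3425 × [1 − (1+0.00583333)^(−204)] / 0.00583333 = 3425 × 119.095732 = 407,902.8817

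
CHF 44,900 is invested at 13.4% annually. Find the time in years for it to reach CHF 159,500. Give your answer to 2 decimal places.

10.08 years

(1+i)^n = 159500/44900 = 3.55234, so n = ln 3.55234 / ln 1.134 = 10.0803 years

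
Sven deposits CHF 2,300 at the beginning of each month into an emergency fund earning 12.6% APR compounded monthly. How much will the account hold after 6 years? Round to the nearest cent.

CHF 248,210.92

Periodic rate i = 0.126/12 = 0.0105; n = 6 × 12 = 72 periods.
Accumulation factor s(72|0.0105) × (1+i) = 107.917790; FV = 2300 × 107.917790 = 248,210.9172
Payments are at the start of each period, so multiply by (1+i).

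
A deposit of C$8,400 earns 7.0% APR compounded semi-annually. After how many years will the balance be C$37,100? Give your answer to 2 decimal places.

21.59 years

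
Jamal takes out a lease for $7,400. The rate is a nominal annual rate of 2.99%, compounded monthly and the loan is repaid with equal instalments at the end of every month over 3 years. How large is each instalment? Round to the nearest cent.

$215.17

i = 0.0299/12 = 0.00249167 per month; n = 3·12 = 36.
Annuity-PV factor = 34.391677; PMT = 7400 / 34.391677 = 215.1683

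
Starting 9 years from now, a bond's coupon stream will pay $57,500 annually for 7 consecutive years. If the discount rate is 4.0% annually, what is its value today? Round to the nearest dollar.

Value one period before first payment (t=8): 57500 × [1 − (1+0.04)^(−7)] / 0.04 = 57500 × 6.002055 = 345,118.1435
PV₀ = 345,118.1435 / (1+0.04)^8 = 345,118.1435 / 1.368569 = 252,174.4470

$252,174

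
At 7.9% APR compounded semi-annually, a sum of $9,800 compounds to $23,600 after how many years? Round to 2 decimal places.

11.34 years

Periodic rate i = 0.079/2 = 0.0395.
n = ln(23600/9800) / ln(1+0.0395) = ln(2.40816) / 0.038740 = 22.6863 half-years
= 22.6863/2 years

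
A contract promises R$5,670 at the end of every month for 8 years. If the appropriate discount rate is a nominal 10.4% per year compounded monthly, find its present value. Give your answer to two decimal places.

R$368,501.49

i = 0.104/12 = 0.00866667 per month; n = 8·12 = 96.
PV = PMT · [1 − (1+i)^(−n)] / i = 5670 · 64.991445 = 368,501.4906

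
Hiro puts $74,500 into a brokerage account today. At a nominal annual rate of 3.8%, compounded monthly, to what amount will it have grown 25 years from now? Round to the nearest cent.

$192,346.44

i = 0.038/12 = 0.00316667 per month; n = 25·12 = 300.
FV = 74,500 × (1 + 0.00316667)^300 = 192,346.4411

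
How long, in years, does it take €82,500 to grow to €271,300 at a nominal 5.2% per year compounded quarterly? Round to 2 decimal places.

23.04 years

Periodic rate i = 0.052/4 = 0.013.
n = ln(271300/82500) / ln(1+0.013) = ln(3.28848) / 0.012916 = 92.1652 quarters
= 92.1652/4 years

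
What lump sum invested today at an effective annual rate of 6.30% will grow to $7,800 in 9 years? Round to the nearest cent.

PV = 7,800 / (1 + 0.063)^9 = 7,800 / 1.733003 = 4,500.8571

$4,500.86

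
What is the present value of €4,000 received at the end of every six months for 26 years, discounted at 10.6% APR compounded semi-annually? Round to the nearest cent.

Periodic rate i = 0.106/2 = 0.053; n = 26 × 2 = 52 periods.
PV = PMT · [1 − (1+i)^(−n)] / i = 4000 · 17.581309 = 70,325.2355

€70,325.24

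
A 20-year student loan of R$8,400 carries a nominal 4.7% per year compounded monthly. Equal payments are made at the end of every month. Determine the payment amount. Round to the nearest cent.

R$54.05

Periodic rate i = 0.047/12 = 0.00391667; n = 20 × 12 = 240 periods.
Annuity-PV factor = 155.401097; PMT = 8400 / 155.401097 = 54.0537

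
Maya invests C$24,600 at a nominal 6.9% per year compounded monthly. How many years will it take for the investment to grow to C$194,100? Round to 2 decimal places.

30.02 years

Periodic rate i = 0.069/12 = 0.00575.
n = ln(194100/24600) / ln(1+0.00575) = ln(7.89024) / 0.005734 = 360.2713 months
= 360.2713/12 years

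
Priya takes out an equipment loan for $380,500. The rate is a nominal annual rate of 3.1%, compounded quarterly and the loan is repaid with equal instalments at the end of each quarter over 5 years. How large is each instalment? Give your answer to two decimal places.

$20,610.99

Periodic rate i = 0.031/4 = 0.00775; n = 5 × 4 = 20 periods.
PMT = 380500 / ( [1 − (1+0.00775)^(−20)] / 0.00775 ) = 380500 / 18.461023 = 20,610.9922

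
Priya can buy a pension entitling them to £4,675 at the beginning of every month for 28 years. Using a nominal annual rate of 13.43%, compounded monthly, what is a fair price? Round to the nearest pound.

£412,358

i = 0.1343/12 = 0.0111917 per month; n = 28·12 = 336.
PV = PMT · [1 − (1+i)^(−n)] / i × (1+i) = 4675 · 88.204916 = 412,357.9822
Payments are at the start of each period, so multiply by (1+i).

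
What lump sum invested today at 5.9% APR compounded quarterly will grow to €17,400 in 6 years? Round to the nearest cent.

€12,244.24

i = 0.059/4 = 0.01475 per quarter; n = 6·4 = 24.
PV = 17,400 / (1 + 0.01475)^24 = 17,400 / 1.421076 = 12,244.2393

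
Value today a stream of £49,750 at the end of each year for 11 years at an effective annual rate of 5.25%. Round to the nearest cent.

£407,871.56

Annuity factor a(11|0.0525) = 8.198423; PV = 49750 × 8.198423 = 407,871.5568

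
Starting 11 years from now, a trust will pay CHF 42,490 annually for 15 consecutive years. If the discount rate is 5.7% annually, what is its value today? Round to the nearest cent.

CHF 241,775.94

PV at t=10 (ordinary 15-year annuity): 42490 × a(15|0.057) = 42490 × 9.905496 = 420,884.5219
Discount back 10 years: 420,884.5219 × (1+0.057)^(−10) = 420,884.5219 × 0.574447 = 241,775.9407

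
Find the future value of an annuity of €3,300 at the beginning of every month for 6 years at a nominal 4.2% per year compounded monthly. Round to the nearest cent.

€270,629.42

Periodic rate i = 0.042/12 = 0.0035; n = 6 × 12 = 72 periods.
Accumulation factor s(72|0.0035) × (1+i) = 82.008914; FV = 3300 × 82.008914 = 270,629.4159
(Beginning-of-period payments → annuity-due factor ×(1+i).)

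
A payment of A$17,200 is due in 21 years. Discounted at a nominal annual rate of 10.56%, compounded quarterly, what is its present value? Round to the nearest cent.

With 4 periods per year: i = 0.0264, n = 84.
Discount factor = (1+0.0264)^(−84) = 0.112047; PV = 17,200 × 0.112047 = 1,927.2161

A$1,927.22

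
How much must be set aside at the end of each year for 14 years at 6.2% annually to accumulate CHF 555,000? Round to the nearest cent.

CHF 26,041.27

FV-annuity factor = 21.312322; PMT = 555000 / 21.312322 = 26,041.2736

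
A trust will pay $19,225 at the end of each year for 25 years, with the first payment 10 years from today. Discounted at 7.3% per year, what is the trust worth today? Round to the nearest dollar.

$115,687

PV at t=9 (ordinary 25-year annuity): 19225 × a(25|0.073) = 19225 × 11.345293 = 218,113.2639
Discount back 9 years: 218,113.2639 × (1+0.073)^(−9) = 218,113.2639 × 0.530399 = 115,687.0053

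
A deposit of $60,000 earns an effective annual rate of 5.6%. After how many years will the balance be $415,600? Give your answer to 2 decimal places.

35.52 years

(1+i)^n = 415600/60000 = 6.92667, so n = ln 6.92667 / ln 1.056 = 35.5192 years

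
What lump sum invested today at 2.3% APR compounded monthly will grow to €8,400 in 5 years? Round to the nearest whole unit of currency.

i = 0.023/12 = 0.00191667 per month; n = 5·12 = 60.
Discount factor = (1+0.00191667)^(−60) = 0.891464; PV = 8,400 × 0.891464 = 7,488.2998

€7,488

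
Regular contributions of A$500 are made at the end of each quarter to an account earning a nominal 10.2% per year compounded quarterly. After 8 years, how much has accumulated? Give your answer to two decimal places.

A$24,282.71

With 4 periods per year: i = 0.0255, n = 32.
FV = 500 × [(1+0.0255)^32 − 1] / 0.0255 = 500 × 48.565428 = 24,282.7141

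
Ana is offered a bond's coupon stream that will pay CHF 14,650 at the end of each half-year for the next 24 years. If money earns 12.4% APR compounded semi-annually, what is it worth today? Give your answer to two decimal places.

i = 0.124/2 = 0.062 per half-year; n = 24·2 = 48.
PV = 14650 × [1 − (1+0.062)^(−48)] / 0.062 = 14650 × 15.230298 = 223,123.8593

CHF 223,123.86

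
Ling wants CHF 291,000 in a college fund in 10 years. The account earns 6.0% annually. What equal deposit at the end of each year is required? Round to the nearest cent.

CHF 22,077.58

PMT = 291000 / ( [(1+0.06)^10 − 1] / 0.06 ) = 291000 / 13.180795 = 22,077.5758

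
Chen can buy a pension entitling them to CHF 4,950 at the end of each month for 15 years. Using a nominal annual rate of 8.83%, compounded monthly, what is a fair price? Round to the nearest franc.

Periodic rate i = 0.0883/12 = 0.00735833; n = 15 × 12 = 180 periods.
Annuity factor a(180|0.00735833) = 99.583879; PV = 4950 × 99.583879 = 492,940.2009

CHF 492,940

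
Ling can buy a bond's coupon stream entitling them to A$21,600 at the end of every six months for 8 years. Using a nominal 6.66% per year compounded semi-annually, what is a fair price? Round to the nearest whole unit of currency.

A$264,600

i = 0.0666/2 = 0.0333 per half-year; n = 8·2 = 16.
PV = PMT · [1 − (1+i)^(−n)] / i = 21600 · 12.249983 = 264,599.6409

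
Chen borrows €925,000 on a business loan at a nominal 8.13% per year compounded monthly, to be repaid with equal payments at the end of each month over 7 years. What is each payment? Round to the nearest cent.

€14,477.23

i = 0.0813/12 = 0.006775 per month; n = 7·12 = 84.
Annuity-PV factor = 63.893432; PMT = 925000 / 63.893432 = 14,477.2313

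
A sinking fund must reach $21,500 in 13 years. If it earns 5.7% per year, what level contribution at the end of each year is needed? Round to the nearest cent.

$1,160.76

PMT = 21500 / ( [(1+0.057)^13 − 1] / 0.057 ) = 21500 / 18.522307 = 1,160.7626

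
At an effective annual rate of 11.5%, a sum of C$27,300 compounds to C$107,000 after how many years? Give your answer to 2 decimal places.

12.55 years

(1+i)^n = 107000/27300 = 3.91941, so n = ln 3.91941 / ln 1.115 = 12.5483 years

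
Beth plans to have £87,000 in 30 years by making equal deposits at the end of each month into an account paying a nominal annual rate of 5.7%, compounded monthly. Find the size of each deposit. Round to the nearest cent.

i = 0.057/12 = 0.00475 per month; n = 30·12 = 360.
FV-annuity factor = 948.762755; PMT = 87000 / 948.762755 = 91.6984

£91.70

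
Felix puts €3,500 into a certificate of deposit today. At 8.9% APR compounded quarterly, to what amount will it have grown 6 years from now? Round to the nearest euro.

€5,935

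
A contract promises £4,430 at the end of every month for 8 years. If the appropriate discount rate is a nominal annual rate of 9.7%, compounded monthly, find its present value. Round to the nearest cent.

£295,020.85

With 12 periods per year: i = 0.00808333, n = 96.
PV = PMT · [1 − (1+i)^(−n)] / i = 4430 · 66.596129 = 295,020.8497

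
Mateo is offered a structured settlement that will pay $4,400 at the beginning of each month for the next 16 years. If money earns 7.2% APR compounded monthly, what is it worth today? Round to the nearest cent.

$503,802.69

Periodic rate i = 0.072/12 = 0.006; n = 16 × 12 = 192 periods.
PV = 4400 × [1 − (1+0.006)^(−192)] / 0.006 × (1+i) = 4400 × 114.500612 = 503,802.6935
(annuity-due: payments at period start, so ×(1+i).)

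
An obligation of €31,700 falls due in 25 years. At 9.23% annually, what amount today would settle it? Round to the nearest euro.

€3,487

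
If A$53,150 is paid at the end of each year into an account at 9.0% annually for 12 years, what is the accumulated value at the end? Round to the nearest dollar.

FV = PMT · [(1+i)^n − 1] / i = 53150 · 20.140720 = 1,070,479.2572

A$1,070,479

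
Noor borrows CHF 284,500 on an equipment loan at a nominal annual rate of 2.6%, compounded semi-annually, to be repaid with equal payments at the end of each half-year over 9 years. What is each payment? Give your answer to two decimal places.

With 2 periods per year: i = 0.013, n = 18.
Annuity-PV factor = 15.957227; PMT = 284500 / 15.957227 = 17,828.9120

CHF 17,828.91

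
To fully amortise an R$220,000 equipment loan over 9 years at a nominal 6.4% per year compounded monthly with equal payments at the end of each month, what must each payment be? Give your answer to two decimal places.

R$2,684.99

Periodic rate i = 0.064/12 = 0.00533333; n = 9 × 12 = 108 periods.
PMT = 220000 / ( [1 − (1+0.00533333)^(−108)] / 0.00533333 ) = 220000 / 81.936844 = 2,684.9948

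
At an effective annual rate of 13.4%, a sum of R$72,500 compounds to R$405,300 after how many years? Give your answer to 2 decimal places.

13.69 years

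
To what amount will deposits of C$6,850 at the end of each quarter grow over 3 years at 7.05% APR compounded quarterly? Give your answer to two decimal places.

C$90,655.50

With 4 periods per year: i = 0.017625, n = 12.
FV = PMT · [(1+i)^n − 1] / i = 6850 · 13.234379 = 90,655.4969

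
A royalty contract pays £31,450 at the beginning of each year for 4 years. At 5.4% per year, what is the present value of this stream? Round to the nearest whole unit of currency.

£116,458

PV = PMT · [1 − (1+i)^(−n)] / i × (1+i) = 31450 · 3.702965 = 116,458.2362
(Beginning-of-period payments → annuity-due factor ×(1+i).)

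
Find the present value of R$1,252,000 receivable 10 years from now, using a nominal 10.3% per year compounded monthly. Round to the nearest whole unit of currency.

R$448,942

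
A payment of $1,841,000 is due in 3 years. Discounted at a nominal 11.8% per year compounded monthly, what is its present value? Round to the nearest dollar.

$1,294,388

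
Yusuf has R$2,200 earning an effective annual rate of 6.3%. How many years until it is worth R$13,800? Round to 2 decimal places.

n = ln(13800/2200) / ln(1+0.063) = ln(6.27273) / 0.061095 = 30.0550 years

30.05 years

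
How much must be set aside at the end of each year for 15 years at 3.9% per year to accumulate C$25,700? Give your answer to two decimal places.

C$1,293.05

PMT = 25700 / ( [(1+0.039)^15 − 1] / 0.039 ) = 25700 / 19.875448 = 1,293.0526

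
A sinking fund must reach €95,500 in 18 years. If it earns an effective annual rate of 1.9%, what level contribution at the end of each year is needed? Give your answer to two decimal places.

€4,499.68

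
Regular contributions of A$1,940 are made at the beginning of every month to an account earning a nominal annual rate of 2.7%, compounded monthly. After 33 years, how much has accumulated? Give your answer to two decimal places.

i = 0.027/12 = 0.00225 per month; n = 33·12 = 396.
Accumulation factor s(396|0.00225) × (1+i) = 639.269582; FV = 1940 × 639.269582 = 1,240,182.9895
(Beginning-of-period payments → annuity-due factor ×(1+i).)

A$1,240,182.99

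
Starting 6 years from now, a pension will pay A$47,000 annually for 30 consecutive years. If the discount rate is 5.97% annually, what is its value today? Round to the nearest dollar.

PV at t=5 (ordinary 30-year annuity): 47000 × a(30|0.0597) = 47000 × 13.809130 = 649,029.1178
PV₀ = 649,029.1178 / (1+0.0597)^5 = 649,029.1178 / 1.336333 = 485,679.2057

A$485,679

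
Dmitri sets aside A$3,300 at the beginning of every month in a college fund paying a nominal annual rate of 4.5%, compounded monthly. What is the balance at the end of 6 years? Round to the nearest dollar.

A$273,207

With 12 periods per year: i = 0.00375, n = 72.
FV = PMT · [(1+i)^n − 1] / i × (1+i) = 3300 · 82.790130 = 273,207.4296
(annuity-due: payments at period start, so ×(1+i).)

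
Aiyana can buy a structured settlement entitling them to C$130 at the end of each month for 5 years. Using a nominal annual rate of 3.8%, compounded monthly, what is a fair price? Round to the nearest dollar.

i = 0.038/12 = 0.00316667 per month; n = 5·12 = 60.
PV = 130 × [1 − (1+0.00316667)^(−60)] / 0.00316667 = 130 × 54.566077 = 7,093.5900

C$7,094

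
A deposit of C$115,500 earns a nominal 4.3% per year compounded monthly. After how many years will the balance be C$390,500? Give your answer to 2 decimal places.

28.38 years

Periodic rate i = 0.043/12 = 0.00358333.
(1+i)^n = 390500/115500 = 3.38095, so n = ln 3.38095 / ln 1.00358 = 340.5596 months
= 340.5596/12 years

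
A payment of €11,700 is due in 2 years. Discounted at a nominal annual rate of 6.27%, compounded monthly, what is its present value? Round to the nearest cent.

Periodic rate i = 0.0627/12 = 0.005225; n = 2 × 12 = 24 periods.
PV = FV·(1+i)^(−n) = 11,700 × 0.882432 = 10,324.4546

€10,324.45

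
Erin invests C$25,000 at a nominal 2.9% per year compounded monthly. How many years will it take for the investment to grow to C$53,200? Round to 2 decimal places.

26.07 years

Periodic rate i = 0.029/12 = 0.00241667.
n = ln(53200/25000) / ln(1+0.00241667) = ln(2.12800) / 0.002414 = 312.8668 months
= 312.8668/12 years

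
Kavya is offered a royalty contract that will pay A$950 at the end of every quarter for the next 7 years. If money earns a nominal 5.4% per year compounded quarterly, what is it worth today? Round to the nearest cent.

A$22,028.36

With 4 periods per year: i = 0.0135, n = 28.
PV = PMT · [1 − (1+i)^(−n)] / i = 950 · 23.187742 = 22,028.3550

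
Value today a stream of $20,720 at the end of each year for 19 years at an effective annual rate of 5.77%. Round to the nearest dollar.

$235,411

PV = 20720 × [1 − (1+0.0577)^(−19)] / 0.0577 = 20720 × 11.361541 = 235,411.1320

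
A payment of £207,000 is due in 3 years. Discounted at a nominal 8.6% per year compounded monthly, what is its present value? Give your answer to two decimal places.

£160,074.43

Periodic rate i = 0.086/12 = 0.00716667; n = 3 × 12 = 36 periods.
Discount factor = (1+0.00716667)^(−36) = 0.773306; PV = 207,000 × 0.773306 = 160,074.4308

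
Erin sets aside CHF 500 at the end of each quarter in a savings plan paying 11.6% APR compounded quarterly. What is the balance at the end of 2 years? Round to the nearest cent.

CHF 4,430.42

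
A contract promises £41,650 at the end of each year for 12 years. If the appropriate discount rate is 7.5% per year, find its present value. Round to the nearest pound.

Annuity factor a(12|0.075) = 7.735278; PV = 41650 × 7.735278 = 322,174.3401

£322,174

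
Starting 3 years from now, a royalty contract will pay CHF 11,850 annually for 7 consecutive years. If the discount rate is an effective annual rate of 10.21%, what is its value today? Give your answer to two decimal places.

PV at t=2 (ordinary 7-year annuity): 11850 × a(7|0.1021) = 11850 × 4.834941 = 57,294.0503
PV₀ = 57,294.0503 / (1+0.1021)^2 = 57,294.0503 / 1.214624 = 47,170.1785

CHF 47,170.18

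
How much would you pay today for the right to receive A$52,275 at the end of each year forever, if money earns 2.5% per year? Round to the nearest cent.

PV = C/r = 52275/0.025 = 2,091,000.0000

A$2,091,000.00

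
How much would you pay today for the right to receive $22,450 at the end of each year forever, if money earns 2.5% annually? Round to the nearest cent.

PV = C/r = 22450/0.025 = 898,000.0000

$898,000.00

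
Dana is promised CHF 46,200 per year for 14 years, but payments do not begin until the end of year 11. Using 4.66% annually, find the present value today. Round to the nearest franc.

PV at t=10 (ordinary 14-year annuity): 46200 × a(14|0.0466) = 46200 × 10.117379 = 467,422.8892
Discount back 10 years: 467,422.8892 × (1+0.0466)^(−10) = 467,422.8892 × 0.634151 = 296,416.7024

CHF 296,417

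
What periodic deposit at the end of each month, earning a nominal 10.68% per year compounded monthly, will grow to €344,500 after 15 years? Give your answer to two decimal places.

Periodic rate i = 0.1068/12 = 0.0089; n = 15 × 12 = 180 periods.
PMT = 344500 / ( [(1+0.0089)^180 − 1] / 0.0089 ) = 344500 / 441.337181 = 780.5823

€780.58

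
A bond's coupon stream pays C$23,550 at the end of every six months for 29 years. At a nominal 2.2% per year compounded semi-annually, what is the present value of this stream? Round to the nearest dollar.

C$1,005,817

Periodic rate i = 0.022/2 = 0.011; n = 29 × 2 = 58 periods.
PV = 23550 × [1 − (1+0.011)^(−58)] / 0.011 = 23550 × 42.709840 = 1,005,816.7271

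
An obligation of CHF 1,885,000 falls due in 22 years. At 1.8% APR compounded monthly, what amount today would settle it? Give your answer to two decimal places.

CHF 1,268,994.08

Periodic rate i = 0.018/12 = 0.0015; n = 22 × 12 = 264 periods.
PV = 1,885,000 / (1 + 0.0015)^264 = 1,885,000 / 1.485429 = 1,268,994.0808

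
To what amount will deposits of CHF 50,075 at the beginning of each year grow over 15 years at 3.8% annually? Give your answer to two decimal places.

Accumulation factor s(15|0.038) × (1+i) = 20.478285; FV = 50075 × 20.478285 = 1,025,450.1413
(annuity-due: payments at period start, so ×(1+i).)

CHF 1,025,450.14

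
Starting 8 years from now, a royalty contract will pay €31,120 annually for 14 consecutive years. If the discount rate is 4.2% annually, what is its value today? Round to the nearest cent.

PV at t=7 (ordinary 14-year annuity): 31120 × a(14|0.042) = 31120 × 10.425009 = 324,426.2690
PV₀ = 324,426.2690 / (1+0.042)^7 = 324,426.2690 / 1.333749 = 243,243.9120

€243,243.91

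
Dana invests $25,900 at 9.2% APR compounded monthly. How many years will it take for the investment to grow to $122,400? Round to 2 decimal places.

Periodic rate i = 0.092/12 = 0.00766667.
n = ln(122400/25900) / ln(1+0.00766667) = ln(4.72587) / 0.007637 = 203.3475 months
= 203.3475/12 years

16.95 years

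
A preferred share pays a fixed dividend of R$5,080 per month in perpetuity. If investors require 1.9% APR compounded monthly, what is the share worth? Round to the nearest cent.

Periodic rate i = 0.019/12 = 0.00158333.
PV = C/r = 5080/0.00158333 = 3,208,421.0526

R$3,208,421.05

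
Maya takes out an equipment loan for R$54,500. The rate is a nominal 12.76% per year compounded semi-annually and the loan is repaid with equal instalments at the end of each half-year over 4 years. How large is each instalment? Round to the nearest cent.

i = 0.1276/2 = 0.0638 per half-year; n = 4·2 = 8.
Annuity-PV factor = 6.117469; PMT = 54500 / 6.117469 = 8,908.9136

R$8,908.91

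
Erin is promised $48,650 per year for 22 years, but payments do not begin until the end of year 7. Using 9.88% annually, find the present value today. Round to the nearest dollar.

Value one period before first payment (t=6): 48650 × [1 − (1+0.0988)^(−22)] / 0.0988 = 48650 × 8.847858 = 430,448.3113
Discount back 6 years: 430,448.3113 × (1+0.0988)^(−6) = 430,448.3113 × 0.568183 = 244,573.3340

$244,573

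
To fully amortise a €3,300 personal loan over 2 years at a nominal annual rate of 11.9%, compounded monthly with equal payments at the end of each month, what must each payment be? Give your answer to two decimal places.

€155.19

With 12 periods per year: i = 0.00991667, n = 24.
PMT = 3300 / ( [1 − (1+0.00991667)^(−24)] / 0.00991667 ) = 3300 / 21.264477 = 155.1884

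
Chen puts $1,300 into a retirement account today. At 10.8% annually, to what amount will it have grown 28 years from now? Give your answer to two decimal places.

1,300 × (1+0.108)^28 = 1,300 × 17.664986 = 22,964.4815

$22,964.48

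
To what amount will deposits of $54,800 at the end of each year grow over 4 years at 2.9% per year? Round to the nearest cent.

$228,920.88

Accumulation factor s(4|0.029) = 4.177388; FV = 54800 × 4.177388 = 228,920.8837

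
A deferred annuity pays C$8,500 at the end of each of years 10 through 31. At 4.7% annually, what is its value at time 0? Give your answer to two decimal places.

PV at t=9 (ordinary 22-year annuity): 8500 × a(22|0.047) = 8500 × 13.530638 = 115,010.4197
PV₀ = 115,010.4197 / (1+0.047)^9 = 115,010.4197 / 1.511890 = 76,070.6371

C$76,070.64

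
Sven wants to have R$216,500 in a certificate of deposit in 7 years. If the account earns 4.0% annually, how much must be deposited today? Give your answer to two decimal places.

R$164,522.21

PV = FV·(1+i)^(−n) = 216,500 × 0.759918 = 164,522.2066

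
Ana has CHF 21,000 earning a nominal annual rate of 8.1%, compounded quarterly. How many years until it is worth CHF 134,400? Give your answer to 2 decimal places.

Periodic rate i = 0.081/4 = 0.02025.
(1+i)^n = 134400/21000 = 6.40000, so n = ln 6.40000 / ln 1.02025 = 92.5941 quarters
= 92.5941/4 years

23.15 years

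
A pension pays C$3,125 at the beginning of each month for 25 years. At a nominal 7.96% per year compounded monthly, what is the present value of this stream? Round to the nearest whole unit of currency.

C$408,978

i = 0.0796/12 = 0.00663333 per month; n = 25·12 = 300.
Annuity factor a(300|0.00663333) × (1+i) = 130.872962; PV = 3125 × 130.872962 = 408,978.0072
Payments are at the start of each period, so multiply by (1+i).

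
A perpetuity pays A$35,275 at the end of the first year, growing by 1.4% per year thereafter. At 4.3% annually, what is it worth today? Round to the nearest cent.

PV = D₁/(r − g) = 35275/(0.043 − 0.014) = 1,216,379.3103

A$1,216,379.31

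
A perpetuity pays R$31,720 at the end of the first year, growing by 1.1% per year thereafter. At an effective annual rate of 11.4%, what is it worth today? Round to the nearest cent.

PV = PMT / (i − g) = 31720 / (0.114 − 0.011) = 31720 / 0.103000 = 307,961.1650

R$307,961.17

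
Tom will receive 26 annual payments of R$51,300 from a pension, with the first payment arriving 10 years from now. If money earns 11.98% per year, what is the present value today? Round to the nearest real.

R$146,506

Value one period before first payment (t=9): 51300 × [1 − (1+0.1198)^(−26)] / 0.1198 = 51300 × 7.906801 = 405,618.8893
Discount back 9 years: 405,618.8893 × (1+0.1198)^(−9) = 405,618.8893 × 0.361190 = 146,505.5250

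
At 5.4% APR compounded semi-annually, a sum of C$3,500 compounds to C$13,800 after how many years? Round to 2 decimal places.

Periodic rate i = 0.054/2 = 0.027.
n = ln(13800/3500) / ln(1+0.027) = ln(3.94286) / 0.026642 = 51.4942 half-years
= 51.4942/2 years

25.75 years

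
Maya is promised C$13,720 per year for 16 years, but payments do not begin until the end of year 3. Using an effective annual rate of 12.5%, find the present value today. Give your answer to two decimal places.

C$73,550.53

Value one period before first payment (t=2): 13720 × [1 − (1+0.125)^(−16)] / 0.125 = 13720 × 6.784795 = 93,087.3843
Discount back 2 years: 93,087.3843 × (1+0.125)^(−2) = 93,087.3843 × 0.790123 = 73,550.5259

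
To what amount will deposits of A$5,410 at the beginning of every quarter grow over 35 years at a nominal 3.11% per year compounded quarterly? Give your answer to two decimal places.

A$1,372,545.50

i = 0.0311/4 = 0.007775 per quarter; n = 35·4 = 140.
FV = PMT · [(1+i)^n − 1] / i × (1+i) = 5410 · 253.705268 = 1,372,545.4998
Payments are at the start of each period, so multiply by (1+i).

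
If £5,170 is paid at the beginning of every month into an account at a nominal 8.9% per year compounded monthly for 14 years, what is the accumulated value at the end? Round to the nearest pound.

Periodic rate i = 0.089/12 = 0.00741667; n = 14 × 12 = 168 periods.
FV = 5170 × [(1+0.00741667)^168 − 1] / 0.00741667 × (1+i) = 5170 × 334.208162 = 1,727,856.1959
(Beginning-of-period payments → annuity-due factor ×(1+i).)

£1,727,856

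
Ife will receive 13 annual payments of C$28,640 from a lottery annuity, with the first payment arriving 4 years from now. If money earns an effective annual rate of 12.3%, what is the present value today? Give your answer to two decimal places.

Value one period before first payment (t=3): 28640 × [1 − (1+0.123)^(−13)] / 0.123 = 28640 × 6.330556 = 181,307.1120
Discount back 3 years: 181,307.1120 × (1+0.123)^(−3) = 181,307.1120 × 0.706091 = 128,019.3363

C$128,019.34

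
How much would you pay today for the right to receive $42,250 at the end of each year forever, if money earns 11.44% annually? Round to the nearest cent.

$369,318.18

PV = C/r = 42250/0.1144 = 369,318.1818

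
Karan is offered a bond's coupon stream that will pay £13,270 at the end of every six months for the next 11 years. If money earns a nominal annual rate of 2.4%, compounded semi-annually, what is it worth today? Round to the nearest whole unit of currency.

With 2 periods per year: i = 0.012, n = 22.
Annuity factor a(22|0.012) = 19.234891; PV = 13270 × 19.234891 = 255,246.9975

£255,247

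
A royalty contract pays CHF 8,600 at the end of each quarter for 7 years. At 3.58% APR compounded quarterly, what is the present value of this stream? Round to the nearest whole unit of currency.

CHF 212,164

i = 0.0358/4 = 0.00895 per quarter; n = 7·4 = 28.
PV = 8600 × [1 − (1+0.00895)^(−28)] / 0.00895 = 8600 × 24.670190 = 212,163.6298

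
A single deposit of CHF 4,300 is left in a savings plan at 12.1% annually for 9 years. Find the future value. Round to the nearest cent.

CHF 12,020.40

FV = PV·(1+i)^n = 4,300 × 2.795442 = 12,020.4014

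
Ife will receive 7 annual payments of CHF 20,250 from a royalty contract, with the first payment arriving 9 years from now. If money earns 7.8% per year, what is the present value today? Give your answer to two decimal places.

PV at t=8 (ordinary 7-year annuity): 20250 × a(7|0.078) = 20250 × 5.242173 = 106,154.0047
PV₀ = 106,154.0047 / (1+0.078)^8 = 106,154.0047 / 1.823686 = 58,208.4850

CHF 58,208.49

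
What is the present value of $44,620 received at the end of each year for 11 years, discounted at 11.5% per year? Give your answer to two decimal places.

PV = 44620 × [1 − (1+0.115)^(−11)] / 0.115 = 44620 × 6.069750 = 270,832.2246

$270,832.22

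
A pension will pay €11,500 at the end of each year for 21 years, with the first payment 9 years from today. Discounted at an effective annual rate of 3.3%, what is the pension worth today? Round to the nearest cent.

PV at t=8 (ordinary 21-year annuity): 11500 × a(21|0.033) = 11500 × 14.978777 = 172,255.9411
Discount back 8 years: 172,255.9411 × (1+0.033)^(−8) = 172,255.9411 × 0.771254 = 132,853.0831

€132,853.08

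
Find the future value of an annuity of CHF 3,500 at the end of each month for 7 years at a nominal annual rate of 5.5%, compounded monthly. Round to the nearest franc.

CHF 357,628

i = 0.055/12 = 0.00458333 per month; n = 7·12 = 84.
FV = 3500 × [(1+0.00458333)^84 − 1] / 0.00458333 = 3500 × 102.179391 = 357,627.8692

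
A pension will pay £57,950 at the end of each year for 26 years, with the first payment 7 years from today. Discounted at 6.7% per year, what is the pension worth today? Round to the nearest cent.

£477,555.69

Value one period before first payment (t=6): 57950 × [1 − (1+0.067)^(−26)] / 0.067 = 57950 × 12.160659 = 704,710.1671
PV₀ = 704,710.1671 / (1+0.067)^6 = 704,710.1671 / 1.475661 = 477,555.6864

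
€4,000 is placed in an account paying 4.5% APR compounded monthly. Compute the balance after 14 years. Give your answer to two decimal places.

€7,501.60

Periodic rate i = 0.045/12 = 0.00375; n = 14 × 12 = 168 periods.
FV = 4,000 × (1 + 0.00375)^168 = 7,501.5979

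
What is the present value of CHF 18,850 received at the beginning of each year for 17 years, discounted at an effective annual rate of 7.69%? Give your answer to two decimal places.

CHF 189,056.78

Annuity factor a(17|0.0769) × (1+i) = 10.029537; PV = 18850 × 10.029537 = 189,056.7776
(Beginning-of-period payments → annuity-due factor ×(1+i).)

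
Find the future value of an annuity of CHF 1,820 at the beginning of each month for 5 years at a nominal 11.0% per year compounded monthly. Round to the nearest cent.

CHF 146,049.53

Periodic rate i = 0.11/12 = 0.00916667; n = 5 × 12 = 60 periods.
Accumulation factor s(60|0.00916667) × (1+i) = 80.246995; FV = 1820 × 80.246995 = 146,049.5317
(annuity-due: payments at period start, so ×(1+i).)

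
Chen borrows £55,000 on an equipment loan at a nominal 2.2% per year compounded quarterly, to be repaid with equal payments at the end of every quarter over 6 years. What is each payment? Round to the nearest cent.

£2,452.53

i = 0.022/4 = 0.0055 per quarter; n = 6·4 = 24.
PMT = 55000 / ( [1 − (1+0.0055)^(−24)] / 0.0055 ) = 55000 / 22.425818 = 2,452.5304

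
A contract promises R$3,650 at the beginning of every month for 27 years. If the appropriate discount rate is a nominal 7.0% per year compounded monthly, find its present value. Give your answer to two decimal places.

R$533,761.55

With 12 periods per year: i = 0.00583333, n = 324.
PV = 3650 × [1 − (1+0.00583333)^(−324)] / 0.00583333 × (1+i) = 3650 × 146.236042 = 533,761.5539
(annuity-due: payments at period start, so ×(1+i).)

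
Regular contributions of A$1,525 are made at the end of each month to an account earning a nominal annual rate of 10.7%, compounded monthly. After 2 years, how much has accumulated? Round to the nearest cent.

i = 0.107/12 = 0.00891667 per month; n = 2·12 = 24.
FV = 1525 × [(1+0.00891667)^24 − 1] / 0.00891667 = 1525 × 26.629732 = 40,610.3408

A$40,610.34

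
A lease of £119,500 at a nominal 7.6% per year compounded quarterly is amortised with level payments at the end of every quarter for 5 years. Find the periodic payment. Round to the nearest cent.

i = 0.076/4 = 0.019 per quarter; n = 5·4 = 20.
PMT = 119500 / ( [1 − (1+0.019)^(−20)] / 0.019 ) = 119500 / 16.510333 = 7,237.8914

£7,237.89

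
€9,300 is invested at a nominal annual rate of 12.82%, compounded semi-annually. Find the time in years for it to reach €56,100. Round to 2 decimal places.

14.46 years

Periodic rate i = 0.1282/2 = 0.0641.
(1+i)^n = 56100/9300 = 6.03226, so n = ln 6.03226 / ln 1.0641 = 28.9255 half-years
= 28.9255/2 years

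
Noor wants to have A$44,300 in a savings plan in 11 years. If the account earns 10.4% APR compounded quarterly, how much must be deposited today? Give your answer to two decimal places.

With 4 periods per year: i = 0.026, n = 44.
Discount factor = (1+0.026)^(−44) = 0.323233; PV = 44,300 × 0.323233 = 14,319.2362

A$14,319.24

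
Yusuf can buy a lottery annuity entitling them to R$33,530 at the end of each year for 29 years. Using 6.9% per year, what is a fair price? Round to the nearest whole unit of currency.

R$415,759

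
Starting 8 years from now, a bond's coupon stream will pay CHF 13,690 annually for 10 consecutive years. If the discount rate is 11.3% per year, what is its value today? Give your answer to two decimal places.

CHF 37,631.58

Value one period before first payment (t=7): 13690 × [1 − (1+0.113)^(−10)] / 0.113 = 13690 × 5.815877 = 79,619.3494
PV₀ = 79,619.3494 / (1+0.113)^7 = 79,619.3494 / 2.115759 = 37,631.5818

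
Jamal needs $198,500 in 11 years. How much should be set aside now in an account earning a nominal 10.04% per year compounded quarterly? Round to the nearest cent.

$66,687.78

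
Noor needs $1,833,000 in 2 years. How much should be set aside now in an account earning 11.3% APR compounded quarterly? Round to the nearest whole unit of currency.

$1,466,806

Periodic rate i = 0.113/4 = 0.02825; n = 2 × 4 = 8 periods.
PV = 1,833,000 / (1 + 0.02825)^8 = 1,833,000 / 1.249654 = 1,466,806.1409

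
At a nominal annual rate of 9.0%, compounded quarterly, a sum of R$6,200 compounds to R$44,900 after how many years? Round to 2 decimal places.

22.25 years

Periodic rate i = 0.09/4 = 0.0225.
(1+i)^n = 44900/6200 = 7.24194, so n = ln 7.24194 / ln 1.0225 = 88.9813 quarters
= 88.9813/4 years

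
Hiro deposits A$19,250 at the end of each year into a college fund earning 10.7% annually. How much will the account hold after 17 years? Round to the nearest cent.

A$832,970.00

FV = PMT · [(1+i)^n − 1] / i = 19250 · 43.271169 = 832,969.9953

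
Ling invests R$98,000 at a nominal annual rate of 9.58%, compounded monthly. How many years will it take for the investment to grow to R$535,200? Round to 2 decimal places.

17.79 years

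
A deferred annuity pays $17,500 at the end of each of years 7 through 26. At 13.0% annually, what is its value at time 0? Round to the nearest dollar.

$59,047

PV at t=6 (ordinary 20-year annuity): 17500 × a(20|0.13) = 17500 × 7.024752 = 122,933.1526
Discount back 6 years: 122,933.1526 × (1+0.13)^(−6) = 122,933.1526 × 0.480319 = 59,047.0708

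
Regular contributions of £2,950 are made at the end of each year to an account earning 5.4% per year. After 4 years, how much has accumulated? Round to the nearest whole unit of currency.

FV = 2950 × [(1+0.054)^4 − 1] / 0.054 = 2950 × 4.335821 = 12,790.6733

£12,791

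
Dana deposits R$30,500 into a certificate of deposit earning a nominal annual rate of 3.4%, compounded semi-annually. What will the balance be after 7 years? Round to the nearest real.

Periodic rate i = 0.034/2 = 0.017; n = 7 × 2 = 14 periods.
FV = 30,500 × (1 + 0.017)^14 = 38,618.3025

R$38,618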